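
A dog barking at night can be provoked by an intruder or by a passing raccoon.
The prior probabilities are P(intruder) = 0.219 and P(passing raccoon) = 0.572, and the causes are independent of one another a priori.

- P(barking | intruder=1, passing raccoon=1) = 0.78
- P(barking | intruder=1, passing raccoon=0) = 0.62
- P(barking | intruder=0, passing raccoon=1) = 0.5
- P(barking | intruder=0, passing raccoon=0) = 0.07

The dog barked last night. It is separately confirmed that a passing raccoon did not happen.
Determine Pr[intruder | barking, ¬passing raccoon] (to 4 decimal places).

Pr[intruder | barking, ¬passing raccoon] ≈ 0.7129

Numerator (weight on configurations with intruder): 0.62×0.219 = 0.135780
The normalizing constant is 0.07×0.781 + 0.62×0.219 = 0.190450
P(intruder | barking, ¬passing raccoon) = 0.135780/0.190450 ≈ 0.7129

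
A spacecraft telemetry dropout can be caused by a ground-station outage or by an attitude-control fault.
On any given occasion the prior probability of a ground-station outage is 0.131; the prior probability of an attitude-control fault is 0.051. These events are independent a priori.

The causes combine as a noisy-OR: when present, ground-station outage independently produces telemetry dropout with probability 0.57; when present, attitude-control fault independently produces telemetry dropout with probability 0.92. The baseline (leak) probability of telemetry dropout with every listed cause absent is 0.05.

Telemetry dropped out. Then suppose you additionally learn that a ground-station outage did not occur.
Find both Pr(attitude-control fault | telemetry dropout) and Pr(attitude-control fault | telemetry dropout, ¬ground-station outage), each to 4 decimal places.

Under noisy-OR, P(telemetry dropout | causes) = 1 − (1−0.05)·∏(1−qᵢ) over the active causes.
Weight on attitude-control fault=true, given the evidence: 0.040951 + 0.006463 = 0.047414
The normalizing constant is 0.05*0.869*0.949 + 0.924*0.869*0.051 + 0.5915*0.131*0.949 + 0.96732*0.131*0.051 = 0.162183
P(attitude-control fault | telemetry dropout) = 0.047414/0.162183 ≈ 0.2923

Now also conditioning on ground-station outage≠true:
Enumerate both values of attitude-control fault and weight by the priors:
  P(telemetry dropout | ¬ground-station outage) = 0.05×0.949 + 0.924×0.051
        = 0.047450 + 0.047124 = 0.094574
The terms with attitude-control fault present sum to 0.047124, so
  P(attitude-control fault | telemetry dropout, ¬ground-station outage) = 0.047124 / 0.094574 ≈ 0.4983

Pr(attitude-control fault | telemetry dropout) ≈ 0.2923; Pr(attitude-control fault | telemetry dropout, ¬ground-station outage) ≈ 0.4983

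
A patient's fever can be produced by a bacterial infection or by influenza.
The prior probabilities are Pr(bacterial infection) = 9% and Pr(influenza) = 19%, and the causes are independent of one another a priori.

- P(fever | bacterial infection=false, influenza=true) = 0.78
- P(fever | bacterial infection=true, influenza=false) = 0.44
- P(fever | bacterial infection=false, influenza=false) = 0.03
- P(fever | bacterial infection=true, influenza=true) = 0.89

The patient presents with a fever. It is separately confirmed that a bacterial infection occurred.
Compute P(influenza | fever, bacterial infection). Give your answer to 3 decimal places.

P(fever | bacterial infection) = 0.44*0.81 + 0.89*0.19 = 0.356400 + 0.169100 = 0.525500
Restricting to configurations with influenza present: 0.89*0.19 = 0.169100.
P(influenza | fever, bacterial infection) = 0.169100 / 0.525500 ≈ 0.322

P(influenza | fever, bacterial infection) ≈ 0.322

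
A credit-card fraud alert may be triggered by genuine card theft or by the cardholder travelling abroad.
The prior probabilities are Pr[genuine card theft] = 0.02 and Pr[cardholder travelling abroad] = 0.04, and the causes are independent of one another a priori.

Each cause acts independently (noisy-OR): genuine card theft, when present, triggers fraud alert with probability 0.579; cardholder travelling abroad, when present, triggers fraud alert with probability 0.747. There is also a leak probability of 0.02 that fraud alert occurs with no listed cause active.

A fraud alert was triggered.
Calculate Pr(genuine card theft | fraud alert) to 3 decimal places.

Pr(genuine card theft | fraud alert) ≈ 0.199

Under noisy-OR, P(fraud alert | causes) = 1 − (1−0.02)·∏(1−qᵢ) over the active causes.
By total probability over the 4 (genuine card theft, cardholder travelling abroad) configurations:
  P(fraud alert) = 0.02×0.98×0.96 + 0.75206×0.98×0.04 + 0.58742×0.02×0.96 + 0.895617×0.02×0.04
        = 0.018816 + 0.029481 + 0.011278 + 0.000716 = 0.060291
Configurations with genuine card theft contribute 0.011994, so
  P(genuine card theft | fraud alert) = 0.011994 / 0.060291 ≈ 0.199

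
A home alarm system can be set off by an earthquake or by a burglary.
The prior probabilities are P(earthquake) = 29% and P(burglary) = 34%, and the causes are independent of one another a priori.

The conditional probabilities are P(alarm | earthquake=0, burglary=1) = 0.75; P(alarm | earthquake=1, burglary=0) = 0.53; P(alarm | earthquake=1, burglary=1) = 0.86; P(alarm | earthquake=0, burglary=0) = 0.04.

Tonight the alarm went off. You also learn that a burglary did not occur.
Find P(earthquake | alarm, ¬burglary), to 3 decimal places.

P(alarm | ¬burglary) = 0.04*0.71 + 0.53*0.29 = 0.028400 + 0.153700 = 0.182100
Restricting to configurations with earthquake present: 0.53*0.29 = 0.153700.
Hence the posterior is 0.153700/0.182100 ≈ 0.844.

P(earthquake | alarm, ¬burglary) ≈ 0.844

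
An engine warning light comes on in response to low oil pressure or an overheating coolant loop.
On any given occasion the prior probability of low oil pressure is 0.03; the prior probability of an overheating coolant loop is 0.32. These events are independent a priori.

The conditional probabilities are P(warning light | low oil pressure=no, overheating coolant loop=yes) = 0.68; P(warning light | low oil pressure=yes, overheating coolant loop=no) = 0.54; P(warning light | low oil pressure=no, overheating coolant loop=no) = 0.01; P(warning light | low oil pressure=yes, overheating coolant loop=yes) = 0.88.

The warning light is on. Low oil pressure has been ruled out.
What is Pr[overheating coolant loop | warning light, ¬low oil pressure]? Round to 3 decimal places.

Pr[overheating coolant loop | warning light, ¬low oil pressure] ≈ 0.970

Numerator (weight on configurations with overheating coolant loop): 0.68×0.32 = 0.217600
The normalizing constant is 0.01×0.68 + 0.68×0.32 = 0.224400
P(overheating coolant loop | warning light, ¬low oil pressure) = 0.217600/0.224400 ≈ 0.970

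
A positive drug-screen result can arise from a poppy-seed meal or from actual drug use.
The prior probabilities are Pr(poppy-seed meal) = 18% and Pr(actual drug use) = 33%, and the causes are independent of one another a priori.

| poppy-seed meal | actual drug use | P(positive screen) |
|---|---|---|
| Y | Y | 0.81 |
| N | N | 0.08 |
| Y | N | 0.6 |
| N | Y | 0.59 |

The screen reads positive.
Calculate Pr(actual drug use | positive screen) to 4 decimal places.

P(positive screen) = 0.08×0.82×0.67 + 0.59×0.82×0.33 + 0.6×0.18×0.67 + 0.81×0.18×0.33 = 0.043952 + 0.159654 + 0.072360 + 0.048114 = 0.324080
Restricting to configurations with actual drug use present: 0.159654 + 0.048114 = 0.207768.
P(actual drug use | positive screen) = 0.207768 / 0.324080 ≈ 0.6411

Pr(actual drug use | positive screen) ≈ 0.6411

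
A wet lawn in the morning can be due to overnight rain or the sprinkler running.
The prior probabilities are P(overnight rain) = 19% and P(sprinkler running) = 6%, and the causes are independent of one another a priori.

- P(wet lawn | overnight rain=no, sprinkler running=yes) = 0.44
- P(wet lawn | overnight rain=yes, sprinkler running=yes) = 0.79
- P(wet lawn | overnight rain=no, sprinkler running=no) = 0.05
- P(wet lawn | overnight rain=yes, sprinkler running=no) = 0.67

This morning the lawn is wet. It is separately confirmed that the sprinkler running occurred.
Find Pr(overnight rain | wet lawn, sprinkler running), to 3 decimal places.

Pr(overnight rain | wet lawn, sprinkler running) ≈ 0.296

P(wet lawn | sprinkler running) = 0.44×0.81 + 0.79×0.19 = 0.356400 + 0.150100 = 0.506500
The overnight rain-present share is 0.79×0.19 = 0.150100.
P(overnight rain | wet lawn, sprinkler running) = 0.150100 / 0.506500 ≈ 0.296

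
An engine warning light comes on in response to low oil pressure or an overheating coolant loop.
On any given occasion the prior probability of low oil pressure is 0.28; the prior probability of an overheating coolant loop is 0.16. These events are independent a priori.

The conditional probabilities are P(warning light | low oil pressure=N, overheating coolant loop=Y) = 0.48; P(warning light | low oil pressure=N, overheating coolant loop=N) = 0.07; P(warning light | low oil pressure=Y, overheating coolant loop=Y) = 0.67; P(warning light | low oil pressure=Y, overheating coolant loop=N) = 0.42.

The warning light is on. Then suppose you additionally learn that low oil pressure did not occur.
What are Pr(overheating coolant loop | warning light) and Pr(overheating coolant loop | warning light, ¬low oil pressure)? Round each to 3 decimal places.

Pr(overheating coolant loop | warning light) ≈ 0.377; Pr(overheating coolant loop | warning light, ¬low oil pressure) ≈ 0.566

Enumerate the 4 (low oil pressure, overheating coolant loop) configurations and weight by the priors:
  P(warning light) = 0.07×0.72×0.84 + 0.48×0.72×0.16 + 0.42×0.28×0.84 + 0.67×0.28×0.16
        = 0.042336 + 0.055296 + 0.098784 + 0.030016 = 0.226432
The terms with overheating coolant loop present sum to 0.085312, so
  P(overheating coolant loop | warning light) = 0.085312 / 0.226432 ≈ 0.377

With the extra evidence:
Enumerate both values of overheating coolant loop and weight by the priors:
  P(warning light | ¬low oil pressure) = 0.07*0.84 + 0.48*0.16
        = 0.058800 + 0.076800 = 0.135600
The terms with overheating coolant loop present sum to 0.076800, so
  P(overheating coolant loop | warning light, ¬low oil pressure) = 0.076800 / 0.135600 ≈ 0.566
Ruling out low oil pressure raises the posterior on overheating coolant loop — the flip side of explaining away.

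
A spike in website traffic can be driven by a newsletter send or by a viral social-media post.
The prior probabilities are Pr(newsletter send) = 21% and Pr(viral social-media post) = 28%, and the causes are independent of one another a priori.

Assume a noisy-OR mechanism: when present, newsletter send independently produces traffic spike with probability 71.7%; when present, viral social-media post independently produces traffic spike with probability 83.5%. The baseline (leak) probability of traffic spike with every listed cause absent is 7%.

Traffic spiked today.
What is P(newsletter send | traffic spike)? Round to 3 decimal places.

Under noisy-OR, P(traffic spike | causes) = 1 − (1−0.07)·∏(1−qᵢ) over the active causes.
Sum P(traffic spike|·) weighted by the priors over the 4 (newsletter send, viral social-media post) configurations:
  P(traffic spike) = 0.07×0.79×0.72 + 0.84655×0.79×0.28 + 0.73681×0.21×0.72 + 0.956574×0.21×0.28
        = 0.039816 + 0.187257 + 0.111406 + 0.056247 = 0.394726
The terms with newsletter send present sum to 0.167653, so
  P(newsletter send | traffic spike) = 0.167653 / 0.394726 ≈ 0.425

P(newsletter send | traffic spike) ≈ 0.425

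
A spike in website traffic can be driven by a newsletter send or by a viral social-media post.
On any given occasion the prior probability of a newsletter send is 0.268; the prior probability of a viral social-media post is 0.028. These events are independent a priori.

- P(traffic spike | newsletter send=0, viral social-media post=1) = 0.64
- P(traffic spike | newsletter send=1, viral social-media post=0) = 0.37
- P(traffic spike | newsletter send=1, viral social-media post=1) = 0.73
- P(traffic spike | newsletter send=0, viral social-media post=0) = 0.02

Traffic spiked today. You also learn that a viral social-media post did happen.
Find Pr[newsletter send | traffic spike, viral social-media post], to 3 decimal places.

Pr[newsletter send | traffic spike, viral social-media post] ≈ 0.295

P(traffic spike | viral social-media post) = 0.64*0.732 + 0.73*0.268 = 0.468480 + 0.195640 = 0.664120
The newsletter send-present share is 0.73*0.268 = 0.195640.
P(newsletter send | traffic spike, viral social-media post) = 0.195640 / 0.664120 ≈ 0.295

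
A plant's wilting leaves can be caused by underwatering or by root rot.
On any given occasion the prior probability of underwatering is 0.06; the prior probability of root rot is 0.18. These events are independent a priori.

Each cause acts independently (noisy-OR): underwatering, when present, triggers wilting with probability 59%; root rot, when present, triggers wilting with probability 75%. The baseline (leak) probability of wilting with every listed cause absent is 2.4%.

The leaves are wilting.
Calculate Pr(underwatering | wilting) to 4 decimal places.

Under noisy-OR, P(wilting | causes) = 1 − (1−0.024)·∏(1−qᵢ) over the active causes.
Weight on underwatering=true, given the evidence: 0.029512 + 0.009720 = 0.039232
The normalizing constant is 0.024*0.94*0.82 + 0.756*0.94*0.18 + 0.59984*0.06*0.82 + 0.89996*0.06*0.18 = 0.185646
Posterior = 0.039232 / 0.185646 ≈ 0.2113

Pr(underwatering | wilting) ≈ 0.2113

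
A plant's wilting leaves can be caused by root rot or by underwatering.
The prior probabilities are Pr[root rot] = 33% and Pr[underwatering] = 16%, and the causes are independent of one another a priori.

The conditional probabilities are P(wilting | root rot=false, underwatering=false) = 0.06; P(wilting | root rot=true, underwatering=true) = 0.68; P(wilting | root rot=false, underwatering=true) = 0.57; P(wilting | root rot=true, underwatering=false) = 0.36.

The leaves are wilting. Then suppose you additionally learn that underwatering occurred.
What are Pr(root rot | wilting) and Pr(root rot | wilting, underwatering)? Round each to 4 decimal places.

Pr(root rot | wilting) ≈ 0.5885; Pr(root rot | wilting, underwatering) ≈ 0.3701

Sum P(wilting|·) weighted by the priors over the 4 (root rot, underwatering) configurations:
  P(wilting) = 0.06*0.67*0.84 + 0.57*0.67*0.16 + 0.36*0.33*0.84 + 0.68*0.33*0.16
        = 0.033768 + 0.061104 + 0.099792 + 0.035904 = 0.230568
The terms with root rot present sum to 0.135696, so
  P(root rot | wilting) = 0.135696 / 0.230568 ≈ 0.5885

With the extra evidence:
P(wilting | underwatering) = 0.57·0.67 + 0.68·0.33 = 0.381900 + 0.224400 = 0.606300
Restricting to configurations with root rot present: 0.68·0.33 = 0.224400.
So P(root rot | wilting, underwatering) = 0.224400/0.606300 ≈ 0.3701.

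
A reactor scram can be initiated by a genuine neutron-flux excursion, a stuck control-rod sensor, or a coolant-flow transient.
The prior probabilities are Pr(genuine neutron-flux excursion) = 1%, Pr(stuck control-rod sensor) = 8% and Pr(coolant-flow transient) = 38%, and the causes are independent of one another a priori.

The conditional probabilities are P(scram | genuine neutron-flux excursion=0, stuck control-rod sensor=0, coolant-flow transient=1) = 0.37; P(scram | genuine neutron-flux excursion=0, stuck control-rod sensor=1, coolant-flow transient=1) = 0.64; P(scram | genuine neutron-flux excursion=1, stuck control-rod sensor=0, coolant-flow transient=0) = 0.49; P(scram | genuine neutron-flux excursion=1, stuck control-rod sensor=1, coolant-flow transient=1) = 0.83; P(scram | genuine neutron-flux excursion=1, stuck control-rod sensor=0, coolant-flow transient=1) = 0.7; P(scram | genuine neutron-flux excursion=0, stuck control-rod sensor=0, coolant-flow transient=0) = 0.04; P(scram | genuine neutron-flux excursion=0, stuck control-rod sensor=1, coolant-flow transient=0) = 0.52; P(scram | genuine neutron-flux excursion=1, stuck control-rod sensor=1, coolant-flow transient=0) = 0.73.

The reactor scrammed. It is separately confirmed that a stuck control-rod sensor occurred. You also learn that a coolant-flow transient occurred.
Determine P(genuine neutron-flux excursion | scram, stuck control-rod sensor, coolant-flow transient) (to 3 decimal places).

P(scram | stuck control-rod sensor, coolant-flow transient) = 0.64×0.99 + 0.83×0.01 = 0.633600 + 0.008300 = 0.641900
Of this, 0.008300 comes from 0.83×0.01 (the genuine neutron-flux excursion=true cases).
Hence the posterior is 0.008300/0.641900 ≈ 0.013.

P(genuine neutron-flux excursion | scram, stuck control-rod sensor, coolant-flow transient) ≈ 0.013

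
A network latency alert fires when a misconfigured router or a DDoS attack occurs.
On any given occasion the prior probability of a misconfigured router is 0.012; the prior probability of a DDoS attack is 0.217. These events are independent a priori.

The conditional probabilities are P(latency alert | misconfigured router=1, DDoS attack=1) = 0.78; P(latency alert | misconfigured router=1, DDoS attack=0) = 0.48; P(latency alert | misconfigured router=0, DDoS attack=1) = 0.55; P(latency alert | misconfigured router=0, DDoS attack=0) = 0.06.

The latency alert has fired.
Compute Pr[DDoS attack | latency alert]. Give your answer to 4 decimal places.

Pr[DDoS attack | latency alert] ≈ 0.7020

Sum P(latency alert|·) weighted by the priors over the 4 (misconfigured router, DDoS attack) configurations:
  P(latency alert) = 0.06*0.988*0.783 + 0.55*0.988*0.217 + 0.48*0.012*0.783 + 0.78*0.012*0.217
        = 0.046416 + 0.117918 + 0.004510 + 0.002031 = 0.170875
Configurations with DDoS attack contribute 0.119949, so
  P(DDoS attack | latency alert) = 0.119949 / 0.170875 ≈ 0.7020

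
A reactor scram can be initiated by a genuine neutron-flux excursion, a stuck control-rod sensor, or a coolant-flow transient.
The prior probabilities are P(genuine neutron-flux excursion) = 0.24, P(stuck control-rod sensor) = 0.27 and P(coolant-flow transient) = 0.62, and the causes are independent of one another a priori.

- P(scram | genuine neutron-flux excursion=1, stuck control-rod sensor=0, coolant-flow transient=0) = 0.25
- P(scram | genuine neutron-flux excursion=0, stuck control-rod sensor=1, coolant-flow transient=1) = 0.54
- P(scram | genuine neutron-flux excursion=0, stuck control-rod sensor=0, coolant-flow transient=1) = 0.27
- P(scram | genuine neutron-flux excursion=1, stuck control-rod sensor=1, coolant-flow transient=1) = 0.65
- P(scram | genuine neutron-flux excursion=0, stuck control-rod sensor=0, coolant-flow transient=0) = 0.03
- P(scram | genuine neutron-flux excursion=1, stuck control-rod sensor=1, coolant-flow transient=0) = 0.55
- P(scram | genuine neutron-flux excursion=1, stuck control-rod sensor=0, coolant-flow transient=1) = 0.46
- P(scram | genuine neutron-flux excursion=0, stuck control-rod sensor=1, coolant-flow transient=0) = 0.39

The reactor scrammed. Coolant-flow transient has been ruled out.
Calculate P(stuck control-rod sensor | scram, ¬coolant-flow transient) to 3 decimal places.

By total probability over the 4 (genuine neutron-flux excursion, stuck control-rod sensor) configurations:
  P(scram | ¬coolant-flow transient) = 0.03·0.76·0.73 + 0.39·0.76·0.27 + 0.25·0.24·0.73 + 0.55·0.24·0.27
        = 0.016644 + 0.080028 + 0.043800 + 0.035640 = 0.176112
Configurations with stuck control-rod sensor contribute 0.115668, so
  P(stuck control-rod sensor | scram, ¬coolant-flow transient) = 0.115668 / 0.176112 ≈ 0.657

P(stuck control-rod sensor | scram, ¬coolant-flow transient) ≈ 0.657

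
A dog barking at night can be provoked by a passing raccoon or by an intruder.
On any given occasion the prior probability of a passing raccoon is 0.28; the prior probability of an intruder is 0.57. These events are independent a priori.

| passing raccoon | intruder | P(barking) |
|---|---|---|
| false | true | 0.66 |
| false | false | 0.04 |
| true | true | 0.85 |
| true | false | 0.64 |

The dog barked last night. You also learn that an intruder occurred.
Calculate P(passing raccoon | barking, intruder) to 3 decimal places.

Sum P(barking|·) weighted by the priors over both values of passing raccoon:
  P(barking | intruder) = 0.66·0.72 + 0.85·0.28
        = 0.475200 + 0.238000 = 0.713200
Keeping only the passing raccoon-present terms gives 0.238000, so
  P(passing raccoon | barking, intruder) = 0.238000 / 0.713200 ≈ 0.334

P(passing raccoon | barking, intruder) ≈ 0.334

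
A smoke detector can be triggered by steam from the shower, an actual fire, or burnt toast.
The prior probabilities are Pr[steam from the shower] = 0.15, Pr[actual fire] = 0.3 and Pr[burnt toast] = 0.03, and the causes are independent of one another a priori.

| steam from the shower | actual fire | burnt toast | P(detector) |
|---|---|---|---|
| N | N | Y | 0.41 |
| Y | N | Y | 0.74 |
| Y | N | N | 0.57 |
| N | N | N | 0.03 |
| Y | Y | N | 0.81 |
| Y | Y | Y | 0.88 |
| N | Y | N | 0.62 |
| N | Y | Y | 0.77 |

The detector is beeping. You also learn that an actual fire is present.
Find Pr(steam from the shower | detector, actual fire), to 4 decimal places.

Pr(steam from the shower | detector, actual fire) ≈ 0.1866

P(detector | actual fire) = 0.62·0.85·0.97 + 0.77·0.85·0.03 + 0.81·0.15·0.97 + 0.88·0.15·0.03 = 0.511190 + 0.019635 + 0.117855 + 0.003960 = 0.652640
Of this, 0.121815 comes from 0.117855 + 0.003960 (the steam from the shower=true cases).
P(steam from the shower | detector, actual fire) = 0.121815 / 0.652640 ≈ 0.1866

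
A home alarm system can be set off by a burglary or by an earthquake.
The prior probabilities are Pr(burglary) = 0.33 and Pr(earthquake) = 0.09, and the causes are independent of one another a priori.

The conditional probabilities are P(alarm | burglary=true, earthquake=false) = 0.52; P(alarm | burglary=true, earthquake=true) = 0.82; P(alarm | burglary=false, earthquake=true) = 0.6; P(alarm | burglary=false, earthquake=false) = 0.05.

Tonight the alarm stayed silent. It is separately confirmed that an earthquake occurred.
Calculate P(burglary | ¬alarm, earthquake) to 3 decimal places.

P(burglary | ¬alarm, earthquake) ≈ 0.181

P(¬alarm | earthquake) = 0.4×0.67 + 0.18×0.33 = 0.268000 + 0.059400 = 0.327400
Of this, 0.059400 comes from 0.18×0.33 (the burglary=true cases).
So P(burglary | ¬alarm, earthquake) = 0.059400/0.327400 ≈ 0.181.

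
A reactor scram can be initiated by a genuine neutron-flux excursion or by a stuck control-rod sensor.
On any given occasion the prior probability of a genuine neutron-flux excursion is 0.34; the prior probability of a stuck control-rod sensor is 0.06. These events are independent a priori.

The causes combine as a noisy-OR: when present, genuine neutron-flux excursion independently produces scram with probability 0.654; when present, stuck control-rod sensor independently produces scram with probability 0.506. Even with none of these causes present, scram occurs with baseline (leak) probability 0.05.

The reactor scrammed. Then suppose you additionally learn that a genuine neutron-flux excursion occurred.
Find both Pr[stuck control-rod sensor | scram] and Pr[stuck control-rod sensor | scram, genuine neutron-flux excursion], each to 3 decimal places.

Pr[stuck control-rod sensor | scram] ≈ 0.134; Pr[stuck control-rod sensor | scram, genuine neutron-flux excursion] ≈ 0.074

Under noisy-OR, P(scram | causes) = 1 − (1−0.05)·∏(1−qᵢ) over the active causes.
P(scram) = 0.05*0.66*0.94 + 0.5307*0.66*0.06 + 0.6713*0.34*0.94 + 0.837622*0.34*0.06 = 0.031020 + 0.021016 + 0.214547 + 0.017087 = 0.283670
The stuck control-rod sensor-present share is 0.021016 + 0.017087 = 0.038103.
So P(stuck control-rod sensor | scram) = 0.038103/0.283670 ≈ 0.134.

Now condition on the additional information:
Numerator (weight on configurations with stuck control-rod sensor): 0.837622*0.06 = 0.050257
Denominator P(scram | genuine neutron-flux excursion): 0.6713*0.94 + 0.837622*0.06 = 0.681279
Posterior = 0.050257 / 0.681279 ≈ 0.074
— genuine neutron-flux excursion explains away the evidence for stuck control-rod sensor.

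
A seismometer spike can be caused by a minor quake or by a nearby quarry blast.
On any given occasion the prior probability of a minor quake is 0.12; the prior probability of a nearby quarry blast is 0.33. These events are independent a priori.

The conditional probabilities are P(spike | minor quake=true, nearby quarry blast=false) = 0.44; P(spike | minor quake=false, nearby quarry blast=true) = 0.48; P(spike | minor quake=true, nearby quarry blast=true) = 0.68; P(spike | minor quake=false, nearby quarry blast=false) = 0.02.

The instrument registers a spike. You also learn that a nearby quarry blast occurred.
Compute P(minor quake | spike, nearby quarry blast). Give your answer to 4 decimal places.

By total probability over both values of minor quake:
  P(spike | nearby quarry blast) = 0.48·0.88 + 0.68·0.12
        = 0.422400 + 0.081600 = 0.504000
Configurations with minor quake contribute 0.081600, so
  P(minor quake | spike, nearby quarry blast) = 0.081600 / 0.504000 ≈ 0.1619

P(minor quake | spike, nearby quarry blast) ≈ 0.1619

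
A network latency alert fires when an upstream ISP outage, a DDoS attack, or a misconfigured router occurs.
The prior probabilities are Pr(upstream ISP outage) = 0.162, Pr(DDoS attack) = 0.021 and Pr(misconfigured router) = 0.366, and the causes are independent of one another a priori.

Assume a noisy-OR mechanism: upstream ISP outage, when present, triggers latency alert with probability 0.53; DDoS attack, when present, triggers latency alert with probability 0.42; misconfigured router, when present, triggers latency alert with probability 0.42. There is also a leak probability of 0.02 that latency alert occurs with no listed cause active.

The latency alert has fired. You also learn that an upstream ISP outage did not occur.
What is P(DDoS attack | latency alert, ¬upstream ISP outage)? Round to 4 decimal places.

Under noisy-OR, P(latency alert | causes) = 1 − (1−0.02)·∏(1−qᵢ) over the active causes.
Weight on DDoS attack=true, given the evidence: 0.005746 + 0.005152 = 0.010898
The normalizing constant is 0.02×0.979×0.634 + 0.4316×0.979×0.366 + 0.4316×0.021×0.634 + 0.670328×0.021×0.366 = 0.177960
Posterior = 0.010898 / 0.177960 ≈ 0.0612

P(DDoS attack | latency alert, ¬upstream ISP outage) ≈ 0.0612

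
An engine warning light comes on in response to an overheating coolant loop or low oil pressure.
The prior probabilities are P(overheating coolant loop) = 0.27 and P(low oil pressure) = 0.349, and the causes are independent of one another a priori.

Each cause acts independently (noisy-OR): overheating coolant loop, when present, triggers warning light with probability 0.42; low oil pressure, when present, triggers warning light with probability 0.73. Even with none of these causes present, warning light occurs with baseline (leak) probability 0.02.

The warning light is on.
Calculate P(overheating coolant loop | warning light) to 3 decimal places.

P(overheating coolant loop | warning light) ≈ 0.442

Under noisy-OR, P(warning light | causes) = 1 − (1−0.02)·∏(1−qᵢ) over the active causes.
Numerator (weight on configurations with overheating coolant loop): 0.075862 + 0.079769 = 0.155631
Denominator P(warning light): 0.02×0.73×0.651 + 0.7354×0.73×0.349 + 0.4316×0.27×0.651 + 0.846532×0.27×0.349 = 0.352494
Posterior = 0.155631 / 0.352494 ≈ 0.442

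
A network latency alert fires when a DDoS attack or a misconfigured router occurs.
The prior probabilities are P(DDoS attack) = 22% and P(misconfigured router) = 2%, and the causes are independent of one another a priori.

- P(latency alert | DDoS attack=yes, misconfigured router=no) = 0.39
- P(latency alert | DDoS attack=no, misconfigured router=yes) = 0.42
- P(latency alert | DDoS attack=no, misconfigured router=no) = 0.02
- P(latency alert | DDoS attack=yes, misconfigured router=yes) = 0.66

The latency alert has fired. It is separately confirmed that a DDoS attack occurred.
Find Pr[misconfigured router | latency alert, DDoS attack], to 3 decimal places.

By total probability over both values of misconfigured router:
  P(latency alert | DDoS attack) = 0.39×0.98 + 0.66×0.02
        = 0.382200 + 0.013200 = 0.395400
Configurations with misconfigured router contribute 0.013200, so
  P(misconfigured router | latency alert, DDoS attack) = 0.013200 / 0.395400 ≈ 0.033

Pr[misconfigured router | latency alert, DDoS attack] ≈ 0.033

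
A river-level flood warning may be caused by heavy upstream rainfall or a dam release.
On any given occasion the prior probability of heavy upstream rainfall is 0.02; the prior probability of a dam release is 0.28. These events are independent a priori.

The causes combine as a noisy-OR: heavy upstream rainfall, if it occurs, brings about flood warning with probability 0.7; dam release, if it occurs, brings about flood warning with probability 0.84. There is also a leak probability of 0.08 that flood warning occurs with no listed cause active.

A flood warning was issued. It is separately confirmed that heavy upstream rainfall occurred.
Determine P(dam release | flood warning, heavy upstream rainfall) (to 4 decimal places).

Under noisy-OR, P(flood warning | causes) = 1 − (1−0.08)·∏(1−qᵢ) over the active causes.
Enumerate both values of dam release and weight by the priors:
  P(flood warning | heavy upstream rainfall) = 0.724·0.72 + 0.95584·0.28
        = 0.521280 + 0.267635 = 0.788915
Configurations with dam release contribute 0.267635, so
  P(dam release | flood warning, heavy upstream rainfall) = 0.267635 / 0.788915 ≈ 0.3392

P(dam release | flood warning, heavy upstream rainfall) ≈ 0.3392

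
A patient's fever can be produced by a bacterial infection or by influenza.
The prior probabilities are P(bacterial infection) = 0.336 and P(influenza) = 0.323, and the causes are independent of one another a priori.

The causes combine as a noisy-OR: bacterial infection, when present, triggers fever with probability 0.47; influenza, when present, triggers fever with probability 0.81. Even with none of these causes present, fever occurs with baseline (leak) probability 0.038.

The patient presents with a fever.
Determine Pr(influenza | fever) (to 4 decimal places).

Pr(influenza | fever) ≈ 0.6801

Under noisy-OR, P(fever | causes) = 1 − (1−0.038)·∏(1−qᵢ) over the active causes.
Weight on influenza=true, given the evidence: 0.175271 + 0.098015 = 0.273286
The normalizing constant is 0.038*0.664*0.677 + 0.81722*0.664*0.323 + 0.49014*0.336*0.677 + 0.903127*0.336*0.323 = 0.401861
P(influenza | fever) = 0.273286/0.401861 ≈ 0.6801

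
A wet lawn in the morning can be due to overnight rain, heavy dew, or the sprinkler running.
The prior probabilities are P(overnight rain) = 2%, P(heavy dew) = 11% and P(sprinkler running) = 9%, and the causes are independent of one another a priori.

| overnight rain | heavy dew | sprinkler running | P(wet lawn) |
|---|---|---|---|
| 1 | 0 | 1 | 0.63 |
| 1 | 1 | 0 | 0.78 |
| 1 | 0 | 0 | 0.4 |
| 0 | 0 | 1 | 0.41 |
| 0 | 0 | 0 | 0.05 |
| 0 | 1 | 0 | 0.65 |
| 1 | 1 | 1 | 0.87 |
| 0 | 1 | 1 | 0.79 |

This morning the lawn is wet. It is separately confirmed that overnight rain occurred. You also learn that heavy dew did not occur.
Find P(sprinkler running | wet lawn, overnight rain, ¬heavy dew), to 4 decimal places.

P(sprinkler running | wet lawn, overnight rain, ¬heavy dew) ≈ 0.1348

P(wet lawn | overnight rain, ¬heavy dew) = 0.4*0.91 + 0.63*0.09 = 0.364000 + 0.056700 = 0.420700
The sprinkler running-present share is 0.63*0.09 = 0.056700.
P(sprinkler running | wet lawn, overnight rain, ¬heavy dew) = 0.056700 / 0.420700 ≈ 0.1348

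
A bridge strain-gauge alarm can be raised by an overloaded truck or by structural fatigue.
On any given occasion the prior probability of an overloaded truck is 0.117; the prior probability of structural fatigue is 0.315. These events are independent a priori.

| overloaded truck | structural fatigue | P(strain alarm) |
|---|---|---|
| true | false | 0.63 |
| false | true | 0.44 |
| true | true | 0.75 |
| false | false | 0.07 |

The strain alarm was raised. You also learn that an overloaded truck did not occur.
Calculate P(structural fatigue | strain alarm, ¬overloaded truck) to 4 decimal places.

Numerator (weight on configurations with structural fatigue): 0.44×0.315 = 0.138600
The normalizing constant is 0.07×0.685 + 0.44×0.315 = 0.186550
P(structural fatigue | strain alarm, ¬overloaded truck) = 0.138600/0.186550 ≈ 0.7430

P(structural fatigue | strain alarm, ¬overloaded truck) ≈ 0.7430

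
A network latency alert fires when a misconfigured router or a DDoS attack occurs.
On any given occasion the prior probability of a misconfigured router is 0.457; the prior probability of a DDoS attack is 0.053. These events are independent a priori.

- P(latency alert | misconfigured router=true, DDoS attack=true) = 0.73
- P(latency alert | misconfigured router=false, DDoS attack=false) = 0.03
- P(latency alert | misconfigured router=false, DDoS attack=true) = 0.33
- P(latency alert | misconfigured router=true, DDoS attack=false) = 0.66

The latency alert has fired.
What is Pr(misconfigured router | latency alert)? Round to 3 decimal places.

Sum P(latency alert|·) weighted by the priors over the 4 (misconfigured router, DDoS attack) configurations:
  P(latency alert) = 0.03·0.543·0.947 + 0.33·0.543·0.053 + 0.66·0.457·0.947 + 0.73·0.457·0.053
        = 0.015427 + 0.009497 + 0.285634 + 0.017681 = 0.328239
Configurations with misconfigured router contribute 0.303315, so
  P(misconfigured router | latency alert) = 0.303315 / 0.328239 ≈ 0.924

Pr(misconfigured router | latency alert) ≈ 0.924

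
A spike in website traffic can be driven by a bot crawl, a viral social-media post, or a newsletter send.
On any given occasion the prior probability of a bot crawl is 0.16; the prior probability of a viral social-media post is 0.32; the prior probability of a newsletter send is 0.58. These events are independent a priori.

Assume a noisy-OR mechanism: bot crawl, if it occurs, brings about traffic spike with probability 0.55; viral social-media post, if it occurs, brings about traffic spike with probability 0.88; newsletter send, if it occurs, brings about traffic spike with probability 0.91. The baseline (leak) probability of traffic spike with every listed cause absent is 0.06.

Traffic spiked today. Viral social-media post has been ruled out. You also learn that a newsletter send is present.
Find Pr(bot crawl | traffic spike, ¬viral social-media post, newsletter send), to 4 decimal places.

Under noisy-OR, P(traffic spike | causes) = 1 − (1−0.06)·∏(1−qᵢ) over the active causes.
Numerator (weight on configurations with bot crawl): 0.96193·0.16 = 0.153909
Denominator P(traffic spike | ¬viral social-media post, newsletter send): 0.9154·0.84 + 0.96193·0.16 = 0.922845
Posterior = 0.153909 / 0.922845 ≈ 0.1668

Pr(bot crawl | traffic spike, ¬viral social-media post, newsletter send) ≈ 0.1668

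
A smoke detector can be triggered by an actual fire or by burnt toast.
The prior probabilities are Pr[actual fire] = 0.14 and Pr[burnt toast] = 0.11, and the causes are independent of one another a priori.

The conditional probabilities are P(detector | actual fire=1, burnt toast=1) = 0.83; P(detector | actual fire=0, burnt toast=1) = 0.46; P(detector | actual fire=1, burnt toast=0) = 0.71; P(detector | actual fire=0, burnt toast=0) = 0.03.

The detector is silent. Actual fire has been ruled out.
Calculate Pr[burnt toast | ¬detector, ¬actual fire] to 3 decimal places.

Enumerate both values of burnt toast and weight by the priors:
  P(¬detector | ¬actual fire) = 0.97×0.89 + 0.54×0.11
        = 0.863300 + 0.059400 = 0.922700
Keeping only the burnt toast-present terms gives 0.059400, so
  P(burnt toast | ¬detector, ¬actual fire) = 0.059400 / 0.922700 ≈ 0.064

Pr[burnt toast | ¬detector, ¬actual fire] ≈ 0.064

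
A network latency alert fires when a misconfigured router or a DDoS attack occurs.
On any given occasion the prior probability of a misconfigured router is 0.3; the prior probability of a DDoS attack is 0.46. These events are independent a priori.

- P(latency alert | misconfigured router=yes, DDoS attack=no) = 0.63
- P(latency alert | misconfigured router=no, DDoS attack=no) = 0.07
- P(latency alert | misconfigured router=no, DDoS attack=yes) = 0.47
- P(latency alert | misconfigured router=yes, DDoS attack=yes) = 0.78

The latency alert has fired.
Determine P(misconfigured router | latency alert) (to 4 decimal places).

For the numerator, keep only misconfigured router=true terms: 0.102060 + 0.107640 = 0.209700
Denominator P(latency alert): 0.07*0.7*0.54 + 0.47*0.7*0.46 + 0.63*0.3*0.54 + 0.78*0.3*0.46 = 0.387500
Posterior = 0.209700 / 0.387500 ≈ 0.5412

P(misconfigured router | latency alert) ≈ 0.5412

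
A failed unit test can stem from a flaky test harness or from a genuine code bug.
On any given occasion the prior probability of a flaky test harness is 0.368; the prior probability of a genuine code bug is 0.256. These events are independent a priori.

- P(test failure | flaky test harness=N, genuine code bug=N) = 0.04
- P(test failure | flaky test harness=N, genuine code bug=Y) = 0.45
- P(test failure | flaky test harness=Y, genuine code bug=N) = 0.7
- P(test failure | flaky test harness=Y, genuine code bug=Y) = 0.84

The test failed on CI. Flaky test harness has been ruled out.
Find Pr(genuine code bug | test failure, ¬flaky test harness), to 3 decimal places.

Pr(genuine code bug | test failure, ¬flaky test harness) ≈ 0.795

P(test failure | ¬flaky test harness) = 0.04·0.744 + 0.45·0.256 = 0.029760 + 0.115200 = 0.144960
Restricting to configurations with genuine code bug present: 0.45·0.256 = 0.115200.
P(genuine code bug | test failure, ¬flaky test harness) = 0.115200 / 0.144960 ≈ 0.795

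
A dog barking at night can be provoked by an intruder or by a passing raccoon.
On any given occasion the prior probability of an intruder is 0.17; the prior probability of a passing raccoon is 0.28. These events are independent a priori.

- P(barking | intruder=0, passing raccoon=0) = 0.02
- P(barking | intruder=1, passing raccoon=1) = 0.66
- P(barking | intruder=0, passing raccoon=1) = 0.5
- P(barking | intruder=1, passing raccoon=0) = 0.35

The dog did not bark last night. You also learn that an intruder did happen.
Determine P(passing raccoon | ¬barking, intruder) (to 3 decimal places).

P(passing raccoon | ¬barking, intruder) ≈ 0.169

P(¬barking | intruder) = 0.65×0.72 + 0.34×0.28 = 0.468000 + 0.095200 = 0.563200
The passing raccoon-present share is 0.34×0.28 = 0.095200.
Hence the posterior is 0.095200/0.563200 ≈ 0.169.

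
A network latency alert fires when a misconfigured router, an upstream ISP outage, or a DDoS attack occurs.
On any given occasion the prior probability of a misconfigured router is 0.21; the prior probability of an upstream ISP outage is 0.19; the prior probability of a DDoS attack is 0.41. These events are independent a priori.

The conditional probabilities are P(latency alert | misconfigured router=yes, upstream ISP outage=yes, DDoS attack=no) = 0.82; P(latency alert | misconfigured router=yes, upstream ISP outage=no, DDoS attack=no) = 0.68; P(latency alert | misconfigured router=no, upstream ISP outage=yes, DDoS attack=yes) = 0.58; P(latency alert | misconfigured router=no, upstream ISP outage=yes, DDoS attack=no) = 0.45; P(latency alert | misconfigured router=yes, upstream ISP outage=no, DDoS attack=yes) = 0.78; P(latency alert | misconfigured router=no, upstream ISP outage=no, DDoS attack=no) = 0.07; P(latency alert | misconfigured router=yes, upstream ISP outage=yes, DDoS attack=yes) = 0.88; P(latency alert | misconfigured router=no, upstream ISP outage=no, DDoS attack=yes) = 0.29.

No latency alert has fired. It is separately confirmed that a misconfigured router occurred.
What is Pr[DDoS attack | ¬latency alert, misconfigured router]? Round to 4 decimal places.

Pr[DDoS attack | ¬latency alert, misconfigured router] ≈ 0.3225

P(¬latency alert | misconfigured router) = 0.32·0.81·0.59 + 0.22·0.81·0.41 + 0.18·0.19·0.59 + 0.12·0.19·0.41 = 0.152928 + 0.073062 + 0.020178 + 0.009348 = 0.255516
Restricting to configurations with DDoS attack present: 0.073062 + 0.009348 = 0.082410.
P(DDoS attack | ¬latency alert, misconfigured router) = 0.082410 / 0.255516 ≈ 0.3225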